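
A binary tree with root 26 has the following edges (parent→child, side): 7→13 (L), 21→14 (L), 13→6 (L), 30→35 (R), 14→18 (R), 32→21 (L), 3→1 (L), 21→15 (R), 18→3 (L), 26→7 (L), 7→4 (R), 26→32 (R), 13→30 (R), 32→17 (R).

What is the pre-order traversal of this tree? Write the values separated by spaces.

Pre-order visits the node, then its left subtree, then its right subtree.
Visit 26.
At 26: go left to 7.
  Visit 7.
  At 7: go left to 13.
    Visit 13.
    At 13: go left to 6.
      6 is a leaf — visit 6.
    At 13: go right to 30.
      Visit 30.
      At 30: no left child.
      At 30: go right to 35.
        35 is a leaf — visit 35.
  At 7: go right to 4.
    4 is a leaf — visit 4.
At 26: go right to 32.
  Visit 32.
  At 32: go left to 21.
    Visit 21.
    At 21: go left to 14.
      Visit 14.
      At 14: no left child.
      At 14: go right to 18.
        Visit 18.
        At 18: go left to 3.
          Visit 3.
          At 3: go left to 1.
            1 is a leaf — visit 1.
          At 3: no right child.
        At 18: no right child.
    At 21: go right to 15.
      15 is a leaf — visit 15.
  At 32: go right to 17.
    17 is a leaf — visit 17.

26 7 13 6 30 35 4 32 21 14 18 3 1 15 17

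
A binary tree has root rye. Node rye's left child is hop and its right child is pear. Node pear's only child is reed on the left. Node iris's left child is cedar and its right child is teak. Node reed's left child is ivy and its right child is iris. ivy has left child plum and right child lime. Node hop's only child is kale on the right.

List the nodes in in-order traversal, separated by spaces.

hop kale rye plum ivy lime reed cedar iris teak pear

In-order visits the left subtree, then the node, then the right subtree.
At rye: go left to hop.
  At hop: no left child.
  Visit hop.
  At hop: go right to kale.
    kale is a leaf — visit kale.
Visit rye.
At rye: go right to pear.
  At pear: go left to reed.
    At reed: go left to ivy.
      At ivy: go left to plum.
        plum is a leaf — visit plum.
      Visit ivy.
      At ivy: go right to lime.
        lime is a leaf — visit lime.
    Visit reed.
    At reed: go right to iris.
      At iris: go left to cedar.
        cedar is a leaf — visit cedar.
      Visit iris.
      At iris: go right to teak.
        teak is a leaf — visit teak.
  Visit pear.
  At pear: no right child.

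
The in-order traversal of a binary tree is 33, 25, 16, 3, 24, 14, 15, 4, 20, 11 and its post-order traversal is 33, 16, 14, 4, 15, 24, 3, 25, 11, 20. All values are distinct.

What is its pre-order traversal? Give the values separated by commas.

The last element of post-order is the root; it splits in-order into left and right subtrees.
Root 20: left subtree has 8 nodes {33, 25, 16, 3, 24, 14, 15, 4}, right has 1 {11}.
  Root 25: left subtree has 1 node {33}, right has 6 {16, 3, 24, 14, 15, 4}.
    Root 3: left subtree has 1 node {16}, right has 4 {24, 14, 15, 4}.
      Root 24: left subtree has 0 nodes { }, right has 3 {14, 15, 4}.
        Root 15: left subtree has 1 node {14}, right has 1 {4}.

20, 25, 33, 3, 16, 24, 15, 14, 4, 11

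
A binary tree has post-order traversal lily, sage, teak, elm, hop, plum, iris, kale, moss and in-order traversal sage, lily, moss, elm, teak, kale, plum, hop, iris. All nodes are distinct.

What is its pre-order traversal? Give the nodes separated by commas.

moss, sage, lily, kale, elm, teak, iris, plum, hop

The last element of post-order is the root; it splits in-order into left and right subtrees.
Root moss: left subtree has 2 nodes {sage, lily}, right has 6 {elm, teak, kale, plum, hop, iris}.
  Root sage: left subtree has 0 nodes { }, right has 1 {lily}.
  Root kale: left subtree has 2 nodes {elm, teak}, right has 3 {plum, hop, iris}.
    Root elm: left subtree has 0 nodes { }, right has 1 {teak}.
    Root iris: left subtree has 2 nodes {plum, hop}, right has 0 { }.
      Root plum: left subtree has 0 nodes { }, right has 1 {hop}.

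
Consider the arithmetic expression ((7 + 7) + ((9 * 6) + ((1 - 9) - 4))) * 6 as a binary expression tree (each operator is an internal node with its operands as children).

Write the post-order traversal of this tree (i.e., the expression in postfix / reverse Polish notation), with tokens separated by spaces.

7 7 + 9 6 * 1 9 - 4 - + + 6 *

Post-order on an expression tree gives postfix notation: for each operator, emit left operand, right operand, then the operator.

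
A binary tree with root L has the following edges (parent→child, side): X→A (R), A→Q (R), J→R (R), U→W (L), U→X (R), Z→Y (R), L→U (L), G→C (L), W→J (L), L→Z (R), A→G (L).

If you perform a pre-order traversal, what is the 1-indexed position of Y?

Pre-order visits the node, then its left subtree, then its right subtree.
Visit L.
At L: go left to U.
  Visit U.
  At U: go left to W.
    Visit W.
    At W: go left to J.
      Visit J.
      At J: no left child.
      At J: go right to R.
        R is a leaf — visit R.
    At W: no right child.
  At U: go right to X.
    Visit X.
    At X: no left child.
    At X: go right to A.
      Visit A.
      At A: go left to G.
        Visit G.
        At G: go left to C.
          C is a leaf — visit C.
        At G: no right child.
      At A: go right to Q.
        Q is a leaf — visit Q.
At L: go right to Z.
  Visit Z.
  At Z: no left child.
  At Z: go right to Y.
    Y is a leaf — visit Y.
Full pre-order sequence: L, U, W, J, R, X, A, G, C, Q, Z, Y.

12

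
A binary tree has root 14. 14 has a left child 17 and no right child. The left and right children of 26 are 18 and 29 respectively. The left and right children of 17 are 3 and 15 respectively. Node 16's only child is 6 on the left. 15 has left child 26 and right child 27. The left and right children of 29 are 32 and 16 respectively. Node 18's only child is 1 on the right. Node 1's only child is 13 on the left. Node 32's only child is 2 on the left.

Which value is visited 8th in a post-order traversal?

16

Post-order visits the left subtree, then the right subtree, then the node.
At 14: go left to 17.
  At 17: go left to 3.
    3 is a leaf — visit 3.
  At 17: go right to 15.
    At 15: go left to 26.
      At 26: go left to 18.
        At 18: no left child.
        At 18: go right to 1.
          At 1: go left to 13.
            13 is a leaf — visit 13.
          At 1: no right child.
          Visit 1.
        Visit 18.
      At 26: go right to 29.
        At 29: go left to 32.
          At 32: go left to 2.
            2 is a leaf — visit 2.
          At 32: no right child.
          Visit 32.
        At 29: go right to 16.
          At 16: go left to 6.
            6 is a leaf — visit 6.
          At 16: no right child.
          Visit 16.
        Visit 29.
      Visit 26.
    At 15: go right to 27.
      27 is a leaf — visit 27.
    Visit 15.
  Visit 17.
At 14: no right child.
Visit 14.
Full post-order sequence: 3, 13, 1, 18, 2, 32, 6, 16, 29, 26, 27, 15, 17, 14.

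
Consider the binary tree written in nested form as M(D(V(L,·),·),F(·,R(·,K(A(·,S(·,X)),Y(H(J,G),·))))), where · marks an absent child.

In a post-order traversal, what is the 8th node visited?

G

Post-order visits the left subtree, then the right subtree, then the node.
At M: go left to D.
  At D: go left to V.
    At V: go left to L.
      L is a leaf — visit L.
    At V: no right child.
    Visit V.
  At D: no right child.
  Visit D.
At M: go right to F.
  At F: no left child.
  At F: go right to R.
    At R: no left child.
    At R: go right to K.
      At K: go left to A.
        At A: no left child.
        At A: go right to S.
          At S: no left child.
          At S: go right to X.
            X is a leaf — visit X.
          Visit S.
        Visit A.
      At K: go right to Y.
        At Y: go left to H.
          At H: go left to J.
            J is a leaf — visit J.
          At H: go right to G.
            G is a leaf — visit G.
          Visit H.
        At Y: no right child.
        Visit Y.
      Visit K.
    Visit R.
  Visit F.
Visit M.
Full post-order sequence: L, V, D, X, S, A, J, G, H, Y, K, R, F, M.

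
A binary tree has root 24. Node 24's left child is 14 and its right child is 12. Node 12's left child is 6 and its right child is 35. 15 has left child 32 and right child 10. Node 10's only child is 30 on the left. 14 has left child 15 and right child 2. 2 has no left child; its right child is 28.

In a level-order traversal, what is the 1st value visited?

24

Level-order visits nodes level by level from the root, left to right within each level.
Level 0: 24
Level 1: 14, 12
Level 2: 15, 2, 6, 35
Level 3: 32, 10, 28
Level 4: 30
Full level-order sequence: 24, 14, 12, 15, 2, 6, 35, 32, 10, 28, 30.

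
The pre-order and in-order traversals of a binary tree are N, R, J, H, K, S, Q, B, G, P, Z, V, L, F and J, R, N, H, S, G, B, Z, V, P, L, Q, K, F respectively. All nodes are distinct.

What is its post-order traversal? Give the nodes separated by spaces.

The first element of pre-order is the root; it splits in-order into left and right subtrees.
Root N: left subtree has 2 nodes {J, R}, right has 11 {H, S, G, B, Z, V, P, L, Q, K, F}.
  Root R: left subtree has 1 node {J}, right has 0 { }.
  Root H: left subtree has 0 nodes { }, right has 10 {S, G, B, Z, V, P, L, Q, K, F}.
    Root K: left subtree has 8 nodes {S, G, B, Z, V, P, L, Q}, right has 1 {F}.
      Root S: left subtree has 0 nodes { }, right has 7 {G, B, Z, V, P, L, Q}.
        Root Q: left subtree has 6 nodes {G, B, Z, V, P, L}, right has 0 { }.
          Root B: left subtree has 1 node {G}, right has 4 {Z, V, P, L}.
            Root P: left subtree has 2 nodes {Z, V}, right has 1 {L}.
              Root Z: left subtree has 0 nodes { }, right has 1 {V}.

J R G V Z L P B Q S F K H N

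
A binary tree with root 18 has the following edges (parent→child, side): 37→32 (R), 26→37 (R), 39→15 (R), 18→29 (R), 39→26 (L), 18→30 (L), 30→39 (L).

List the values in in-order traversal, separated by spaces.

In-order visits the left subtree, then the node, then the right subtree.
At 18: go left to 30.
  At 30: go left to 39.
    At 39: go left to 26.
      At 26: no left child.
      Visit 26.
      At 26: go right to 37.
        At 37: no left child.
        Visit 37.
        At 37: go right to 32.
          32 is a leaf — visit 32.
    Visit 39.
    At 39: go right to 15.
      15 is a leaf — visit 15.
  Visit 30.
  At 30: no right child.
Visit 18.
At 18: go right to 29.
  29 is a leaf — visit 29.

26 37 32 39 15 30 18 29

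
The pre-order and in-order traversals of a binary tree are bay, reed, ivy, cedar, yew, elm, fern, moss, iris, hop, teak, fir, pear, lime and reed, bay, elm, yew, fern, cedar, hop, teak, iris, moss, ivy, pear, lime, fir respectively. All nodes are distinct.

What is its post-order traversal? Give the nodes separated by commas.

The first element of pre-order is the root; it splits in-order into left and right subtrees.
Root bay: left subtree has 1 node {reed}, right has 12 {elm, yew, fern, cedar, hop, teak, iris, moss, ivy, pear, lime, fir}.
  Root ivy: left subtree has 8 nodes {elm, yew, fern, cedar, hop, teak, iris, moss}, right has 3 {pear, lime, fir}.
    Root cedar: left subtree has 3 nodes {elm, yew, fern}, right has 4 {hop, teak, iris, moss}.
      Root yew: left subtree has 1 node {elm}, right has 1 {fern}.
      Root moss: left subtree has 3 nodes {hop, teak, iris}, right has 0 { }.
        Root iris: left subtree has 2 nodes {hop, teak}, right has 0 { }.
          Root hop: left subtree has 0 nodes { }, right has 1 {teak}.
    Root fir: left subtree has 2 nodes {pear, lime}, right has 0 { }.
      Root pear: left subtree has 0 nodes { }, right has 1 {lime}.

reed, elm, fern, yew, teak, hop, iris, moss, cedar, lime, pear, fir, ivy, bay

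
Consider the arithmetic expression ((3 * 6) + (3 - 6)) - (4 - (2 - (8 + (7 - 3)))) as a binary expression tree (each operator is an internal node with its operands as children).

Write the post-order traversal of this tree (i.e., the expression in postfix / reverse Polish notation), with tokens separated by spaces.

3 6 * 3 6 - + 4 2 8 7 3 - + - - -

Post-order on an expression tree gives postfix notation: for each operator, emit left operand, right operand, then the operator.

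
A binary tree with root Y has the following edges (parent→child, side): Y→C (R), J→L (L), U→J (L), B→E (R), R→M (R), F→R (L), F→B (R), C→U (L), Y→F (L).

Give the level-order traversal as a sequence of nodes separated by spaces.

Level-order visits nodes level by level from the root, left to right within each level.
Level 0: Y
Level 1: F, C
Level 2: R, B, U
Level 3: M, E, J
Level 4: L

Y F C R B U M E J L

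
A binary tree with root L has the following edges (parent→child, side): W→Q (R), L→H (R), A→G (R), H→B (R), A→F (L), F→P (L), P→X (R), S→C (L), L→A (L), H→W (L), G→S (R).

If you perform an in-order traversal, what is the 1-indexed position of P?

In-order visits the left subtree, then the node, then the right subtree.
At L: go left to A.
  At A: go left to F.
    At F: go left to P.
      At P: no left child.
      Visit P.
      At P: go right to X.
        X is a leaf — visit X.
    Visit F.
    At F: no right child.
  Visit A.
  At A: go right to G.
    At G: no left child.
    Visit G.
    At G: go right to S.
      At S: go left to C.
        C is a leaf — visit C.
      Visit S.
      At S: no right child.
Visit L.
At L: go right to H.
  At H: go left to W.
    At W: no left child.
    Visit W.
    At W: go right to Q.
      Q is a leaf — visit Q.
  Visit H.
  At H: go right to B.
    B is a leaf — visit B.
Full in-order sequence: P, X, F, A, G, C, S, L, W, Q, H, B.

1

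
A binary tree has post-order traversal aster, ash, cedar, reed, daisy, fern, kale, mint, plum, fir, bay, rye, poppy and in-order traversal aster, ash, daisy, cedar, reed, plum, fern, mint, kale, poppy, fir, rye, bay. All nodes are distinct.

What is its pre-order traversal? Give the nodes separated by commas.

poppy, plum, daisy, ash, aster, reed, cedar, mint, fern, kale, rye, fir, bay

The last element of post-order is the root; it splits in-order into left and right subtrees.
Root poppy: left subtree has 9 nodes {aster, ash, daisy, cedar, reed, plum, fern, mint, kale}, right has 3 {fir, rye, bay}.
  Root plum: left subtree has 5 nodes {aster, ash, daisy, cedar, reed}, right has 3 {fern, mint, kale}.
    Root daisy: left subtree has 2 nodes {aster, ash}, right has 2 {cedar, reed}.
      Root ash: left subtree has 1 node {aster}, right has 0 { }.
      Root reed: left subtree has 1 node {cedar}, right has 0 { }.
    Root mint: left subtree has 1 node {fern}, right has 1 {kale}.
  Root rye: left subtree has 1 node {fir}, right has 1 {bay}.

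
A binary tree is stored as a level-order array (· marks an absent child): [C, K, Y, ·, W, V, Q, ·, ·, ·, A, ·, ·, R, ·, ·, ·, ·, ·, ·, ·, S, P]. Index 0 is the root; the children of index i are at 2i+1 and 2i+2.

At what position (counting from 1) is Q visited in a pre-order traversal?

Pre-order visits the node, then its left subtree, then its right subtree.
Visit C.
At C: go left to K.
  Visit K.
  At K: no left child.
  At K: go right to W.
    Visit W.
    At W: no left child.
    At W: go right to A.
      Visit A.
      At A: go left to S.
        S is a leaf — visit S.
      At A: go right to P.
        P is a leaf — visit P.
At C: go right to Y.
  Visit Y.
  At Y: go left to V.
    V is a leaf — visit V.
  At Y: go right to Q.
    Visit Q.
    At Q: go left to R.
      R is a leaf — visit R.
    At Q: no right child.
Full pre-order sequence: C, K, W, A, S, P, Y, V, Q, R.

9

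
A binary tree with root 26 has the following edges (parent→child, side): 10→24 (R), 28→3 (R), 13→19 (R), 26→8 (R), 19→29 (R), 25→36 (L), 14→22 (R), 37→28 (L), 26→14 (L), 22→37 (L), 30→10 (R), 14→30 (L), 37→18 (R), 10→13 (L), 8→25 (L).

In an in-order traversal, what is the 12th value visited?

In-order visits the left subtree, then the node, then the right subtree.
At 26: go left to 14.
  At 14: go left to 30.
    At 30: no left child.
    Visit 30.
    At 30: go right to 10.
      At 10: go left to 13.
        At 13: no left child.
        Visit 13.
        At 13: go right to 19.
          At 19: no left child.
          Visit 19.
          At 19: go right to 29.
            29 is a leaf — visit 29.
      Visit 10.
      At 10: go right to 24.
        24 is a leaf — visit 24.
  Visit 14.
  At 14: go right to 22.
    At 22: go left to 37.
      At 37: go left to 28.
        At 28: no left child.
        Visit 28.
        At 28: go right to 3.
          3 is a leaf — visit 3.
      Visit 37.
      At 37: go right to 18.
        18 is a leaf — visit 18.
    Visit 22.
    At 22: no right child.
Visit 26.
At 26: go right to 8.
  At 8: go left to 25.
    At 25: go left to 36.
      36 is a leaf — visit 36.
    Visit 25.
    At 25: no right child.
  Visit 8.
  At 8: no right child.
Full in-order sequence: 30, 13, 19, 29, 10, 24, 14, 28, 3, 37, 18, 22, 26, 36, 25, 8.

22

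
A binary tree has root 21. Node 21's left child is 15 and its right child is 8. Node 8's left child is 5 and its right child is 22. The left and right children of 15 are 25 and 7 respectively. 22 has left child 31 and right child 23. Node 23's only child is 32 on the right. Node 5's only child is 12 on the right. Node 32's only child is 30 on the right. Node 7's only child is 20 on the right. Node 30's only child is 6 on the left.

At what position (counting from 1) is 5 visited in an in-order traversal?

6

In-order visits the left subtree, then the node, then the right subtree.
At 21: go left to 15.
  At 15: go left to 25.
    25 is a leaf — visit 25.
  Visit 15.
  At 15: go right to 7.
    At 7: no left child.
    Visit 7.
    At 7: go right to 20.
      20 is a leaf — visit 20.
Visit 21.
At 21: go right to 8.
  At 8: go left to 5.
    At 5: no left child.
    Visit 5.
    At 5: go right to 12.
      12 is a leaf — visit 12.
  Visit 8.
  At 8: go right to 22.
    At 22: go left to 31.
      31 is a leaf — visit 31.
    Visit 22.
    At 22: go right to 23.
      At 23: no left child.
      Visit 23.
      At 23: go right to 32.
        At 32: no left child.
        Visit 32.
        At 32: go right to 30.
          At 30: go left to 6.
            6 is a leaf — visit 6.
          Visit 30.
          At 30: no right child.
Full in-order sequence: 25, 15, 7, 20, 21, 5, 12, 8, 31, 22, 23, 32, 6, 30.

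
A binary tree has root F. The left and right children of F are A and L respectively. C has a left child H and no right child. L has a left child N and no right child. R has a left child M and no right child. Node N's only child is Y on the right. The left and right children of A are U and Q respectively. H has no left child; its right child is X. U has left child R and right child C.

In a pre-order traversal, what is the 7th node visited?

Pre-order visits the node, then its left subtree, then its right subtree.
Visit F.
At F: go left to A.
  Visit A.
  At A: go left to U.
    Visit U.
    At U: go left to R.
      Visit R.
      At R: go left to M.
        M is a leaf — visit M.
      At R: no right child.
    At U: go right to C.
      Visit C.
      At C: go left to H.
        Visit H.
        At H: no left child.
        At H: go right to X.
          X is a leaf — visit X.
      At C: no right child.
  At A: go right to Q.
    Q is a leaf — visit Q.
At F: go right to L.
  Visit L.
  At L: go left to N.
    Visit N.
    At N: no left child.
    At N: go right to Y.
      Y is a leaf — visit Y.
  At L: no right child.
Full pre-order sequence: F, A, U, R, M, C, H, X, Q, L, N, Y.

H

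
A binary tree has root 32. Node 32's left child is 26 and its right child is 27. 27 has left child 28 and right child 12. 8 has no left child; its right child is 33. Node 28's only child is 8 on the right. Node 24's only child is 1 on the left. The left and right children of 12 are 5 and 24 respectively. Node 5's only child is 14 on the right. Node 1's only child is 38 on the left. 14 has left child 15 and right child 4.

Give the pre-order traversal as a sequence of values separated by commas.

32, 26, 27, 28, 8, 33, 12, 5, 14, 15, 4, 24, 1, 38

Pre-order visits the node, then its left subtree, then its right subtree.
Visit 32.
At 32: go left to 26.
  26 is a leaf — visit 26.
At 32: go right to 27.
  Visit 27.
  At 27: go left to 28.
    Visit 28.
    At 28: no left child.
    At 28: go right to 8.
      Visit 8.
      At 8: no left child.
      At 8: go right to 33.
        33 is a leaf — visit 33.
  At 27: go right to 12.
    Visit 12.
    At 12: go left to 5.
      Visit 5.
      At 5: no left child.
      At 5: go right to 14.
        Visit 14.
        At 14: go left to 15.
          15 is a leaf — visit 15.
        At 14: go right to 4.
          4 is a leaf — visit 4.
    At 12: go right to 24.
      Visit 24.
      At 24: go left to 1.
        Visit 1.
        At 1: go left to 38.
          38 is a leaf — visit 38.
        At 1: no right child.
      At 24: no right child.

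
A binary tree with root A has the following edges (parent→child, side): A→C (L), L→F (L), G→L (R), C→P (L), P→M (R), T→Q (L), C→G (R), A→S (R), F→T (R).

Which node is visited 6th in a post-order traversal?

L

Post-order visits the left subtree, then the right subtree, then the node.
At A: go left to C.
  At C: go left to P.
    At P: no left child.
    At P: go right to M.
      M is a leaf — visit M.
    Visit P.
  At C: go right to G.
    At G: no left child.
    At G: go right to L.
      At L: go left to F.
        At F: no left child.
        At F: go right to T.
          At T: go left to Q.
            Q is a leaf — visit Q.
          At T: no right child.
          Visit T.
        Visit F.
      At L: no right child.
      Visit L.
    Visit G.
  Visit C.
At A: go right to S.
  S is a leaf — visit S.
Visit A.
Full post-order sequence: M, P, Q, T, F, L, G, C, S, A.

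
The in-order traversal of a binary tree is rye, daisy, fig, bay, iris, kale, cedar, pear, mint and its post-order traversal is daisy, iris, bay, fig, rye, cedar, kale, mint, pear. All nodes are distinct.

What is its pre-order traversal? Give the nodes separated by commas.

pear, kale, rye, fig, daisy, bay, iris, cedar, mint

The last element of post-order is the root; it splits in-order into left and right subtrees.
Root pear: left subtree has 7 nodes {rye, daisy, fig, bay, iris, kale, cedar}, right has 1 {mint}.
  Root kale: left subtree has 5 nodes {rye, daisy, fig, bay, iris}, right has 1 {cedar}.
    Root rye: left subtree has 0 nodes { }, right has 4 {daisy, fig, bay, iris}.
      Root fig: left subtree has 1 node {daisy}, right has 2 {bay, iris}.
        Root bay: left subtree has 0 nodes { }, right has 1 {iris}.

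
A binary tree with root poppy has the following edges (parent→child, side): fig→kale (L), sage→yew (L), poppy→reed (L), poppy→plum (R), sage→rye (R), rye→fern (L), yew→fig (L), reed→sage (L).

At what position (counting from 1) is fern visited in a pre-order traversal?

8

Pre-order visits the node, then its left subtree, then its right subtree.
Visit poppy.
At poppy: go left to reed.
  Visit reed.
  At reed: go left to sage.
    Visit sage.
    At sage: go left to yew.
      Visit yew.
      At yew: go left to fig.
        Visit fig.
        At fig: go left to kale.
          kale is a leaf — visit kale.
        At fig: no right child.
      At yew: no right child.
    At sage: go right to rye.
      Visit rye.
      At rye: go left to fern.
        fern is a leaf — visit fern.
      At rye: no right child.
  At reed: no right child.
At poppy: go right to plum.
  plum is a leaf — visit plum.
Full pre-order sequence: poppy, reed, sage, yew, fig, kale, rye, fern, plum.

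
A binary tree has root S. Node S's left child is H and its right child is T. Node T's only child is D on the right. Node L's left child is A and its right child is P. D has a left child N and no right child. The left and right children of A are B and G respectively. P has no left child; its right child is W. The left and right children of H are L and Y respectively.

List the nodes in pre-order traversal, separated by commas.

S, H, L, A, B, G, P, W, Y, T, D, N

Pre-order visits the node, then its left subtree, then its right subtree.
Visit S.
At S: go left to H.
  Visit H.
  At H: go left to L.
    Visit L.
    At L: go left to A.
      Visit A.
      At A: go left to B.
        B is a leaf — visit B.
      At A: go right to G.
        G is a leaf — visit G.
    At L: go right to P.
      Visit P.
      At P: no left child.
      At P: go right to W.
        W is a leaf — visit W.
  At H: go right to Y.
    Y is a leaf — visit Y.
At S: go right to T.
  Visit T.
  At T: no left child.
  At T: go right to D.
    Visit D.
    At D: go left to N.
      N is a leaf — visit N.
    At D: no right child.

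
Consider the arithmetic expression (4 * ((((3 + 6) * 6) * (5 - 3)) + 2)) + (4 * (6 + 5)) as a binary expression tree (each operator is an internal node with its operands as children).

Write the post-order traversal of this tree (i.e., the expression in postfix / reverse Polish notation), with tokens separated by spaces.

4 3 6 + 6 * 5 3 - * 2 + * 4 6 5 + * +

Post-order on an expression tree gives postfix notation: for each operator, emit left operand, right operand, then the operator.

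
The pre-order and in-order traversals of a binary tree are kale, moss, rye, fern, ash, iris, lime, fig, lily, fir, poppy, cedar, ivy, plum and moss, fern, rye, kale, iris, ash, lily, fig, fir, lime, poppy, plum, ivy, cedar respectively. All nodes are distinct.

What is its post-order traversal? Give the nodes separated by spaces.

fern rye moss iris lily fir fig plum ivy cedar poppy lime ash kale

The first element of pre-order is the root; it splits in-order into left and right subtrees.
Root kale: left subtree has 3 nodes {moss, fern, rye}, right has 10 {iris, ash, lily, fig, fir, lime, poppy, plum, ivy, cedar}.
  Root moss: left subtree has 0 nodes { }, right has 2 {fern, rye}.
    Root rye: left subtree has 1 node {fern}, right has 0 { }.
  Root ash: left subtree has 1 node {iris}, right has 8 {lily, fig, fir, lime, poppy, plum, ivy, cedar}.
    Root lime: left subtree has 3 nodes {lily, fig, fir}, right has 4 {poppy, plum, ivy, cedar}.
      Root fig: left subtree has 1 node {lily}, right has 1 {fir}.
      Root poppy: left subtree has 0 nodes { }, right has 3 {plum, ivy, cedar}.
        Root cedar: left subtree has 2 nodes {plum, ivy}, right has 0 { }.
          Root ivy: left subtree has 1 node {plum}, right has 0 { }.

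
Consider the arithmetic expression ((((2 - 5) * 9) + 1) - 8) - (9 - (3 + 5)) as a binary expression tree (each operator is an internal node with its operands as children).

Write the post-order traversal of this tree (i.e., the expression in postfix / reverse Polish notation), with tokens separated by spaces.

Post-order on an expression tree gives postfix notation: for each operator, emit left operand, right operand, then the operator.

2 5 - 9 * 1 + 8 - 9 3 5 + - -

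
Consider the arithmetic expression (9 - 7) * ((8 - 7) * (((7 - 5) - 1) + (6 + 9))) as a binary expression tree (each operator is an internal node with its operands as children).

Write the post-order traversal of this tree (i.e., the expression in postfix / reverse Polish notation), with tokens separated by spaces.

9 7 - 8 7 - 7 5 - 1 - 6 9 + + * *

Post-order on an expression tree gives postfix notation: for each operator, emit left operand, right operand, then the operator.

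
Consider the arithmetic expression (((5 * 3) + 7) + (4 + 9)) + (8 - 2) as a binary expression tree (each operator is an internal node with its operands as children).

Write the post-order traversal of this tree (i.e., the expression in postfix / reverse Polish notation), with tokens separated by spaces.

5 3 * 7 + 4 9 + + 8 2 - +

Post-order on an expression tree gives postfix notation: for each operator, emit left operand, right operand, then the operator.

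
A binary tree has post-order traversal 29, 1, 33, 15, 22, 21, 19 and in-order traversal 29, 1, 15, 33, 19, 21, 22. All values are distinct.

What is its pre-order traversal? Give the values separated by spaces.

19 15 1 29 33 21 22

The last element of post-order is the root; it splits in-order into left and right subtrees.
Root 19: left subtree has 4 nodes {29, 1, 15, 33}, right has 2 {21, 22}.
  Root 15: left subtree has 2 nodes {29, 1}, right has 1 {33}.
    Root 1: left subtree has 1 node {29}, right has 0 { }.
  Root 21: left subtree has 0 nodes { }, right has 1 {22}.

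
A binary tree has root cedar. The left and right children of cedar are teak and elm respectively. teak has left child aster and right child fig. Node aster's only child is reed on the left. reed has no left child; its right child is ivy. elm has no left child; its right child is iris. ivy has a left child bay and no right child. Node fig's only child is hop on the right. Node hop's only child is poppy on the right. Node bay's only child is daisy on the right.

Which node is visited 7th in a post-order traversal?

Post-order visits the left subtree, then the right subtree, then the node.
At cedar: go left to teak.
  At teak: go left to aster.
    At aster: go left to reed.
      At reed: no left child.
      At reed: go right to ivy.
        At ivy: go left to bay.
          At bay: no left child.
          At bay: go right to daisy.
            daisy is a leaf — visit daisy.
          Visit bay.
        At ivy: no right child.
        Visit ivy.
      Visit reed.
    At aster: no right child.
    Visit aster.
  At teak: go right to fig.
    At fig: no left child.
    At fig: go right to hop.
      At hop: no left child.
      At hop: go right to poppy.
        poppy is a leaf — visit poppy.
      Visit hop.
    Visit fig.
  Visit teak.
At cedar: go right to elm.
  At elm: no left child.
  At elm: go right to iris.
    iris is a leaf — visit iris.
  Visit elm.
Visit cedar.
Full post-order sequence: daisy, bay, ivy, reed, aster, poppy, hop, fig, teak, iris, elm, cedar.

hop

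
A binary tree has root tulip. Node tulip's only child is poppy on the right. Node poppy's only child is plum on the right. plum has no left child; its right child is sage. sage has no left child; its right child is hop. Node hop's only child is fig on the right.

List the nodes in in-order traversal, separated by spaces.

In-order visits the left subtree, then the node, then the right subtree.
At tulip: no left child.
Visit tulip.
At tulip: go right to poppy.
  At poppy: no left child.
  Visit poppy.
  At poppy: go right to plum.
    At plum: no left child.
    Visit plum.
    At plum: go right to sage.
      At sage: no left child.
      Visit sage.
      At sage: go right to hop.
        At hop: no left child.
        Visit hop.
        At hop: go right to fig.
          fig is a leaf — visit fig.

tulip poppy plum sage hop fig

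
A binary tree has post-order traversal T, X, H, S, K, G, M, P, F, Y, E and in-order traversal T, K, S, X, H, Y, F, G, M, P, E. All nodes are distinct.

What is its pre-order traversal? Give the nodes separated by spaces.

E Y K T S H X F P M G

The last element of post-order is the root; it splits in-order into left and right subtrees.
Root E: left subtree has 10 nodes {T, K, S, X, H, Y, F, G, M, P}, right has 0 { }.
  Root Y: left subtree has 5 nodes {T, K, S, X, H}, right has 4 {F, G, M, P}.
    Root K: left subtree has 1 node {T}, right has 3 {S, X, H}.
      Root S: left subtree has 0 nodes { }, right has 2 {X, H}.
        Root H: left subtree has 1 node {X}, right has 0 { }.
    Root F: left subtree has 0 nodes { }, right has 3 {G, M, P}.
      Root P: left subtree has 2 nodes {G, M}, right has 0 { }.
        Root M: left subtree has 1 node {G}, right has 0 { }.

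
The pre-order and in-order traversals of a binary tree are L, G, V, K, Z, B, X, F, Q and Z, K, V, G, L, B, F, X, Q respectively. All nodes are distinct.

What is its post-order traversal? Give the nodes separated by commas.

Z, K, V, G, F, Q, X, B, L

The first element of pre-order is the root; it splits in-order into left and right subtrees.
Root L: left subtree has 4 nodes {Z, K, V, G}, right has 4 {B, F, X, Q}.
  Root G: left subtree has 3 nodes {Z, K, V}, right has 0 { }.
    Root V: left subtree has 2 nodes {Z, K}, right has 0 { }.
      Root K: left subtree has 1 node {Z}, right has 0 { }.
  Root B: left subtree has 0 nodes { }, right has 3 {F, X, Q}.
    Root X: left subtree has 1 node {F}, right has 1 {Q}.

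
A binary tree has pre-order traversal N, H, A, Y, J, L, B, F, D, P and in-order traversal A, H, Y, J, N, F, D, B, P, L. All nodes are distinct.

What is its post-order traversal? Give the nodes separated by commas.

The first element of pre-order is the root; it splits in-order into left and right subtrees.
Root N: left subtree has 4 nodes {A, H, Y, J}, right has 5 {F, D, B, P, L}.
  Root H: left subtree has 1 node {A}, right has 2 {Y, J}.
    Root Y: left subtree has 0 nodes { }, right has 1 {J}.
  Root L: left subtree has 4 nodes {F, D, B, P}, right has 0 { }.
    Root B: left subtree has 2 nodes {F, D}, right has 1 {P}.
      Root F: left subtree has 0 nodes { }, right has 1 {D}.

A, J, Y, H, D, F, P, B, L, N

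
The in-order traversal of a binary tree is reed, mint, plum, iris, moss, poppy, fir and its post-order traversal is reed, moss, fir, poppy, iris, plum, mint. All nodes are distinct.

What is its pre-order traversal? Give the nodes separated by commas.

The last element of post-order is the root; it splits in-order into left and right subtrees.
Root mint: left subtree has 1 node {reed}, right has 5 {plum, iris, moss, poppy, fir}.
  Root plum: left subtree has 0 nodes { }, right has 4 {iris, moss, poppy, fir}.
    Root iris: left subtree has 0 nodes { }, right has 3 {moss, poppy, fir}.
      Root poppy: left subtree has 1 node {moss}, right has 1 {fir}.

mint, reed, plum, iris, poppy, moss, fir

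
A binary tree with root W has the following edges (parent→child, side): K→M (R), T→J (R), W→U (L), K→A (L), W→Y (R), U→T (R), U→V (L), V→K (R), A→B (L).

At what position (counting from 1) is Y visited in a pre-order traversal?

10

Pre-order visits the node, then its left subtree, then its right subtree.
Visit W.
At W: go left to U.
  Visit U.
  At U: go left to V.
    Visit V.
    At V: no left child.
    At V: go right to K.
      Visit K.
      At K: go left to A.
        Visit A.
        At A: go left to B.
          B is a leaf — visit B.
        At A: no right child.
      At K: go right to M.
        M is a leaf — visit M.
  At U: go right to T.
    Visit T.
    At T: no left child.
    At T: go right to J.
      J is a leaf — visit J.
At W: go right to Y.
  Y is a leaf — visit Y.
Full pre-order sequence: W, U, V, K, A, B, M, T, J, Y.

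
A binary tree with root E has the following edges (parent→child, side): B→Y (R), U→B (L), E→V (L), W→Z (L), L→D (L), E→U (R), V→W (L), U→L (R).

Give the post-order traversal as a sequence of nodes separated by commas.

Z, W, V, Y, B, D, L, U, E

Post-order visits the left subtree, then the right subtree, then the node.
At E: go left to V.
  At V: go left to W.
    At W: go left to Z.
      Z is a leaf — visit Z.
    At W: no right child.
    Visit W.
  At V: no right child.
  Visit V.
At E: go right to U.
  At U: go left to B.
    At B: no left child.
    At B: go right to Y.
      Y is a leaf — visit Y.
    Visit B.
  At U: go right to L.
    At L: go left to D.
      D is a leaf — visit D.
    At L: no right child.
    Visit L.
  Visit U.
Visit E.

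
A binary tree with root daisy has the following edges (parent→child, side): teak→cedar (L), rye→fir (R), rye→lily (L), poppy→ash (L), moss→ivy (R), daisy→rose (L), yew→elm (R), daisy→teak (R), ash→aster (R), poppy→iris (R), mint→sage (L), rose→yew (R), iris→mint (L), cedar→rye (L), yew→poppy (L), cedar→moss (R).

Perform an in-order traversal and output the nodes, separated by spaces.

In-order visits the left subtree, then the node, then the right subtree.
At daisy: go left to rose.
  At rose: no left child.
  Visit rose.
  At rose: go right to yew.
    At yew: go left to poppy.
      At poppy: go left to ash.
        At ash: no left child.
        Visit ash.
        At ash: go right to aster.
          aster is a leaf — visit aster.
      Visit poppy.
      At poppy: go right to iris.
        At iris: go left to mint.
          At mint: go left to sage.
            sage is a leaf — visit sage.
          Visit mint.
          At mint: no right child.
        Visit iris.
        At iris: no right child.
    Visit yew.
    At yew: go right to elm.
      elm is a leaf — visit elm.
Visit daisy.
At daisy: go right to teak.
  At teak: go left to cedar.
    At cedar: go left to rye.
      At rye: go left to lily.
        lily is a leaf — visit lily.
      Visit rye.
      At rye: go right to fir.
        fir is a leaf — visit fir.
    Visit cedar.
    At cedar: go right to moss.
      At moss: no left child.
      Visit moss.
      At moss: go right to ivy.
        ivy is a leaf — visit ivy.
  Visit teak.
  At teak: no right child.

rose ash aster poppy sage mint iris yew elm daisy lily rye fir cedar moss ivy teak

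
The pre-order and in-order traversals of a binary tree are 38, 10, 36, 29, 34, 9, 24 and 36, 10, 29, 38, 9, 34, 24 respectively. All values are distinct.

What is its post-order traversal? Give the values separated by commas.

36, 29, 10, 9, 24, 34, 38

The first element of pre-order is the root; it splits in-order into left and right subtrees.
Root 38: left subtree has 3 nodes {36, 10, 29}, right has 3 {9, 34, 24}.
  Root 10: left subtree has 1 node {36}, right has 1 {29}.
  Root 34: left subtree has 1 node {9}, right has 1 {24}.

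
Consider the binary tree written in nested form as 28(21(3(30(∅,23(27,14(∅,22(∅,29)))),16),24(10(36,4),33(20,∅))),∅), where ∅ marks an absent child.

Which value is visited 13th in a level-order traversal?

27

Level-order visits nodes level by level from the root, left to right within each level.
Level 0: 28
Level 1: 21
Level 2: 3, 24
Level 3: 30, 16, 10, 33
Level 4: 23, 36, 4, 20
Level 5: 27, 14
Level 6: 22
Level 7: 29
Full level-order sequence: 28, 21, 3, 24, 30, 16, 10, 33, 23, 36, 4, 20, 27, 14, 22, 29.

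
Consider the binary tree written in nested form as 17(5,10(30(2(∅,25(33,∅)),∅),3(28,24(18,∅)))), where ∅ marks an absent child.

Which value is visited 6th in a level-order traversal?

Level-order visits nodes level by level from the root, left to right within each level.
Level 0: 17
Level 1: 5, 10
Level 2: 30, 3
Level 3: 2, 28, 24
Level 4: 25, 18
Level 5: 33
Full level-order sequence: 17, 5, 10, 30, 3, 2, 28, 24, 25, 18, 33.

2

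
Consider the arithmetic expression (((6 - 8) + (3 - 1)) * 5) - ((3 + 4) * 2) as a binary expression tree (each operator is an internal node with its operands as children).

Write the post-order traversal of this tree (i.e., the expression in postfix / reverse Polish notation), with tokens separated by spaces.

Post-order on an expression tree gives postfix notation: for each operator, emit left operand, right operand, then the operator.

6 8 - 3 1 - + 5 * 3 4 + 2 * -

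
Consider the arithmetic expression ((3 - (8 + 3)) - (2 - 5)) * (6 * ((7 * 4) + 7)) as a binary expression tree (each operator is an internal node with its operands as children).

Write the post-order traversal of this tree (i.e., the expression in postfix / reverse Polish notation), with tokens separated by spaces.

Post-order on an expression tree gives postfix notation: for each operator, emit left operand, right operand, then the operator.

3 8 3 + - 2 5 - - 6 7 4 * 7 + * *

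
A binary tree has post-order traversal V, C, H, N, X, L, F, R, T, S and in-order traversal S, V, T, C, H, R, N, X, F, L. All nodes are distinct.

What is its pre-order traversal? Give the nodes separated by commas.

The last element of post-order is the root; it splits in-order into left and right subtrees.
Root S: left subtree has 0 nodes { }, right has 9 {V, T, C, H, R, N, X, F, L}.
  Root T: left subtree has 1 node {V}, right has 7 {C, H, R, N, X, F, L}.
    Root R: left subtree has 2 nodes {C, H}, right has 4 {N, X, F, L}.
      Root H: left subtree has 1 node {C}, right has 0 { }.
      Root F: left subtree has 2 nodes {N, X}, right has 1 {L}.
        Root X: left subtree has 1 node {N}, right has 0 { }.

S, T, V, R, H, C, F, X, N, L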